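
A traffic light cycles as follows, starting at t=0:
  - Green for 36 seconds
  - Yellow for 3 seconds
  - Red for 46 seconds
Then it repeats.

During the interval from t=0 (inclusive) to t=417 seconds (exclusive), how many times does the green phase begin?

Answer: 5

Derivation:
Cycle = 36+3+46 = 85s
green phase starts at t = k*85 + 0 for k=0,1,2,...
Need k*85+0 < 417 → k < 4.906
k ∈ {0, ..., 4} → 5 starts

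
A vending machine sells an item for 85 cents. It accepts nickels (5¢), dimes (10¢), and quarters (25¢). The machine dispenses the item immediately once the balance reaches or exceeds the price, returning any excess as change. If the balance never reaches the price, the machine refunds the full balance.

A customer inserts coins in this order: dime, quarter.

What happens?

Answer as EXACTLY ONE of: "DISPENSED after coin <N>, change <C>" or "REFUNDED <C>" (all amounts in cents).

Answer: REFUNDED 35

Derivation:
Price: 85¢
Coin 1 (dime, 10¢): balance = 10¢
Coin 2 (quarter, 25¢): balance = 35¢
All coins inserted, balance 35¢ < price 85¢ → REFUND 35¢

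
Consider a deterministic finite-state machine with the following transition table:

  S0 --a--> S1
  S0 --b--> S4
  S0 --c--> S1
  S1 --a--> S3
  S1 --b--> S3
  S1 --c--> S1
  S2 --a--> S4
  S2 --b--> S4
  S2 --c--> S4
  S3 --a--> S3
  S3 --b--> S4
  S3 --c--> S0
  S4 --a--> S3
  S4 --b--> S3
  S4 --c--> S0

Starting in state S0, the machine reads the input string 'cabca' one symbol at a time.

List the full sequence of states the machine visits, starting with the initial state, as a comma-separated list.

Start: S0
  read 'c': S0 --c--> S1
  read 'a': S1 --a--> S3
  read 'b': S3 --b--> S4
  read 'c': S4 --c--> S0
  read 'a': S0 --a--> S1

Answer: S0, S1, S3, S4, S0, S1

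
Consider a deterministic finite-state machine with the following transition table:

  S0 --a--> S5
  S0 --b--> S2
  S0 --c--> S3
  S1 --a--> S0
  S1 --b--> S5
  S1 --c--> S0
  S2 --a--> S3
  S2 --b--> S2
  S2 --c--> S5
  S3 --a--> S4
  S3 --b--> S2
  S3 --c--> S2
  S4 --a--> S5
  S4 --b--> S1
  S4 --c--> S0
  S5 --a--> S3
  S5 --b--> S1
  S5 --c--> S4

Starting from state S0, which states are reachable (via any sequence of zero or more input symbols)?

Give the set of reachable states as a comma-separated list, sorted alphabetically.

BFS from S0:
  visit S0: S0--a-->S5 (new), S0--b-->S2 (new), S0--c-->S3 (new)
  visit S5: S5--a-->S3 (seen), S5--b-->S1 (new), S5--c-->S4 (new)
  visit S2: S2--a-->S3 (seen), S2--b-->S2 (seen), S2--c-->S5 (seen)
  visit S3: S3--a-->S4 (seen), S3--b-->S2 (seen), S3--c-->S2 (seen)
  visit S1: S1--a-->S0 (seen), S1--b-->S5 (seen), S1--c-->S0 (seen)
  visit S4: S4--a-->S5 (seen), S4--b-->S1 (seen), S4--c-->S0 (seen)

Answer: S0, S1, S2, S3, S4, S5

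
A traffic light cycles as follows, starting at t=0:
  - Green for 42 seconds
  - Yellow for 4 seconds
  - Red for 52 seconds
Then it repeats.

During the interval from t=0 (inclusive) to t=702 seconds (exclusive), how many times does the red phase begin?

Cycle = 42+4+52 = 98s
red phase starts at t = k*98 + 46 for k=0,1,2,...
Need k*98+46 < 702 → k < 6.694
k ∈ {0, ..., 6} → 7 starts

Answer: 7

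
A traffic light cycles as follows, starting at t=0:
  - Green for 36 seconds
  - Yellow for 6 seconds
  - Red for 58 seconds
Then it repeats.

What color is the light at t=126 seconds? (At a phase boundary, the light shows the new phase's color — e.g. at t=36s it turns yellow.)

Cycle length = 36 + 6 + 58 = 100s
t = 126, phase_t = 126 mod 100 = 26
26 < 36 (green end) → GREEN

Answer: green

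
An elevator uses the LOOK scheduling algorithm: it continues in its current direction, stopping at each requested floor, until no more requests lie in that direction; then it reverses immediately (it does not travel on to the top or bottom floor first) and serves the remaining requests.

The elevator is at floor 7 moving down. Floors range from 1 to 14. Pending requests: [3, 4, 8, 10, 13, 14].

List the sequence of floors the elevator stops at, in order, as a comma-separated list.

Answer: 4, 3, 8, 10, 13, 14

Derivation:
Current: 7, moving DOWN
Serve below first (descending): [4, 3]
Then reverse, serve above (ascending): [8, 10, 13, 14]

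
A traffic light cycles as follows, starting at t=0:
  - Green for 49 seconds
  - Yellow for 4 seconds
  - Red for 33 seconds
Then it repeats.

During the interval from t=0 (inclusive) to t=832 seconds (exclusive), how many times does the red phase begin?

Cycle = 49+4+33 = 86s
red phase starts at t = k*86 + 53 for k=0,1,2,...
Need k*86+53 < 832 → k < 9.058
k ∈ {0, ..., 9} → 10 starts

Answer: 10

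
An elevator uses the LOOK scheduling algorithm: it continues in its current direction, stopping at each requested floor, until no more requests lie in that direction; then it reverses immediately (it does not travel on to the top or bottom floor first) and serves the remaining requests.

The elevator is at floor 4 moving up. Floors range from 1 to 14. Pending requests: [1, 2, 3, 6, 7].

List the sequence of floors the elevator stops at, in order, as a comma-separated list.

Answer: 6, 7, 3, 2, 1

Derivation:
Current: 4, moving UP
Serve above first (ascending): [6, 7]
Then reverse, serve below (descending): [3, 2, 1]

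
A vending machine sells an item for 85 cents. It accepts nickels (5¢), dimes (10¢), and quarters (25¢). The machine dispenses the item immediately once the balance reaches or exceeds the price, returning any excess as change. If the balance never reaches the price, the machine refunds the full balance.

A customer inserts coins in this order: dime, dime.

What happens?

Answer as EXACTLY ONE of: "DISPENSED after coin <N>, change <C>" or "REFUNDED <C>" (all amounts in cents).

Answer: REFUNDED 20

Derivation:
Price: 85¢
Coin 1 (dime, 10¢): balance = 10¢
Coin 2 (dime, 10¢): balance = 20¢
All coins inserted, balance 20¢ < price 85¢ → REFUND 20¢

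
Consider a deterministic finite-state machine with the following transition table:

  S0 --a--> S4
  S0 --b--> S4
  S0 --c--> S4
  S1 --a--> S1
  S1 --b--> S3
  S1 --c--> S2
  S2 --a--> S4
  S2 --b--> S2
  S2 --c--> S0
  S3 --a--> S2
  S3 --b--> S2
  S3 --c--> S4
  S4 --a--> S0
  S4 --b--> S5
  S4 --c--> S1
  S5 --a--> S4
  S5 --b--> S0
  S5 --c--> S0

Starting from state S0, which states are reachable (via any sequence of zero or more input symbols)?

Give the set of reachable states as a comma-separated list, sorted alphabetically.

BFS from S0:
  visit S0: S0--a-->S4 (new), S0--b-->S4 (seen), S0--c-->S4 (seen)
  visit S4: S4--a-->S0 (seen), S4--b-->S5 (new), S4--c-->S1 (new)
  visit S5: S5--a-->S4 (seen), S5--b-->S0 (seen), S5--c-->S0 (seen)
  visit S1: S1--a-->S1 (seen), S1--b-->S3 (new), S1--c-->S2 (new)
  visit S3: S3--a-->S2 (seen), S3--b-->S2 (seen), S3--c-->S4 (seen)
  visit S2: S2--a-->S4 (seen), S2--b-->S2 (seen), S2--c-->S0 (seen)

Answer: S0, S1, S2, S3, S4, S5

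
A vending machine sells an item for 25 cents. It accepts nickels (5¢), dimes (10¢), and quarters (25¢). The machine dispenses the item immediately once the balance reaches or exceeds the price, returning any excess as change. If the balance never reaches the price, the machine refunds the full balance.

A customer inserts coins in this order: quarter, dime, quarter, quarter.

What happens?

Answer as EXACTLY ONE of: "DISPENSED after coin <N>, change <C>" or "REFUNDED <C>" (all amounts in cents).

Answer: DISPENSED after coin 1, change 0

Derivation:
Price: 25¢
Coin 1 (quarter, 25¢): balance = 25¢
  → balance >= price → DISPENSE, change = 25 - 25 = 0¢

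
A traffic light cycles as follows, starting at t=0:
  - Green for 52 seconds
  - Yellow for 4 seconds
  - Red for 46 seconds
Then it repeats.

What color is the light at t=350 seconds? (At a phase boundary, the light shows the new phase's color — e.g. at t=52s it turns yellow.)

Cycle length = 52 + 4 + 46 = 102s
t = 350, phase_t = 350 mod 102 = 44
44 < 52 (green end) → GREEN

Answer: green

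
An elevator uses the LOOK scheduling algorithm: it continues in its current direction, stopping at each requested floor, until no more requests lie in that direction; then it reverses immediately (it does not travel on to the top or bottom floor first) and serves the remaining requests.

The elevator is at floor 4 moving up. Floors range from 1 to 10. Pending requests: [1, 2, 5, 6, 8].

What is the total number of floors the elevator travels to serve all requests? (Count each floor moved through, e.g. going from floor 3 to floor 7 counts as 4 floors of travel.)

Start at floor 4 moving up, LOOK stop order: [5, 6, 8, 2, 1]
  4 → 5: |5-4| = 1, total = 1
  5 → 6: |6-5| = 1, total = 2
  6 → 8: |8-6| = 2, total = 4
  8 → 2: |2-8| = 6, total = 10
  2 → 1: |1-2| = 1, total = 11

Answer: 11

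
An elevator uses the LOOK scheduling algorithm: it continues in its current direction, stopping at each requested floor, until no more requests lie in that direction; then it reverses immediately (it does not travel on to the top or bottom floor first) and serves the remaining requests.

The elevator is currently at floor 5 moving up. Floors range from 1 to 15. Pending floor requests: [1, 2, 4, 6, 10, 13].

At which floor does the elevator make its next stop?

Current floor: 5, direction: up
Requests above: [6, 10, 13]
Requests below: [1, 2, 4]
Moving up and requests lie above → nearest above is min([6, 10, 13]) = 6

Answer: 6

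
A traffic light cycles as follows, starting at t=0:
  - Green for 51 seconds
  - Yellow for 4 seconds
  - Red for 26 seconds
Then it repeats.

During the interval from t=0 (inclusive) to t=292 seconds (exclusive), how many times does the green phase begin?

Answer: 4

Derivation:
Cycle = 51+4+26 = 81s
green phase starts at t = k*81 + 0 for k=0,1,2,...
Need k*81+0 < 292 → k < 3.605
k ∈ {0, ..., 3} → 4 starts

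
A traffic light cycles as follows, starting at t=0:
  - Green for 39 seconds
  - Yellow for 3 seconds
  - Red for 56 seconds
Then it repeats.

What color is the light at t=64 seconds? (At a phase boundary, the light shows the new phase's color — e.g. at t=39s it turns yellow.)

Answer: red

Derivation:
Cycle length = 39 + 3 + 56 = 98s
t = 64, phase_t = 64 mod 98 = 64
64 >= 42 → RED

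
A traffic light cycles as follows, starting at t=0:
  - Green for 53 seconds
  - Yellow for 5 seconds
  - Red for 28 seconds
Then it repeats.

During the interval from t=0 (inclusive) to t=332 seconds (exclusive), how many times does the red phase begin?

Answer: 4

Derivation:
Cycle = 53+5+28 = 86s
red phase starts at t = k*86 + 58 for k=0,1,2,...
Need k*86+58 < 332 → k < 3.186
k ∈ {0, ..., 3} → 4 starts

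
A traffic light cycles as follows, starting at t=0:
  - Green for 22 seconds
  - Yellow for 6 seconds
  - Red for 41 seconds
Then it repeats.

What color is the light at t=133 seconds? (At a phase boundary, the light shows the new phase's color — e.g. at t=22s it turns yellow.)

Cycle length = 22 + 6 + 41 = 69s
t = 133, phase_t = 133 mod 69 = 64
64 >= 28 → RED

Answer: red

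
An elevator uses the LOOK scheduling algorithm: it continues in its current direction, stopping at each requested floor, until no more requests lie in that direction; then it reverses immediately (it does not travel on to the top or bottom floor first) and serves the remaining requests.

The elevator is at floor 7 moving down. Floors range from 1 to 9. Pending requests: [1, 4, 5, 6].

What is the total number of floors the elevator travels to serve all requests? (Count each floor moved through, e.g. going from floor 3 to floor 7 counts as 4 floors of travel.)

Start at floor 7 moving down, LOOK stop order: [6, 5, 4, 1]
  7 → 6: |6-7| = 1, total = 1
  6 → 5: |5-6| = 1, total = 2
  5 → 4: |4-5| = 1, total = 3
  4 → 1: |1-4| = 3, total = 6

Answer: 6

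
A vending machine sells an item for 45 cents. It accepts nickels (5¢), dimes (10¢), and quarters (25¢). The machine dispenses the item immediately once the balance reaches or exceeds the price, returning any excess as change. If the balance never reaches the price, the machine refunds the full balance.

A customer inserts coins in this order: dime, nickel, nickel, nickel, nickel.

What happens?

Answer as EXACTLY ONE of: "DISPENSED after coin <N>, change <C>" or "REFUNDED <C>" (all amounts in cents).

Answer: REFUNDED 30

Derivation:
Price: 45¢
Coin 1 (dime, 10¢): balance = 10¢
Coin 2 (nickel, 5¢): balance = 15¢
Coin 3 (nickel, 5¢): balance = 20¢
Coin 4 (nickel, 5¢): balance = 25¢
Coin 5 (nickel, 5¢): balance = 30¢
All coins inserted, balance 30¢ < price 45¢ → REFUND 30¢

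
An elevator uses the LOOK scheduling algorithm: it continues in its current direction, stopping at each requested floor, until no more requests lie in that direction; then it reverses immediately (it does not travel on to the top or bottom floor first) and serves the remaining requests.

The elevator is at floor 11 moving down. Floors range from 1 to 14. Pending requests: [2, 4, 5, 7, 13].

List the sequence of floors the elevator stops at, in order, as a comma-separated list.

Current: 11, moving DOWN
Serve below first (descending): [7, 5, 4, 2]
Then reverse, serve above (ascending): [13]

Answer: 7, 5, 4, 2, 13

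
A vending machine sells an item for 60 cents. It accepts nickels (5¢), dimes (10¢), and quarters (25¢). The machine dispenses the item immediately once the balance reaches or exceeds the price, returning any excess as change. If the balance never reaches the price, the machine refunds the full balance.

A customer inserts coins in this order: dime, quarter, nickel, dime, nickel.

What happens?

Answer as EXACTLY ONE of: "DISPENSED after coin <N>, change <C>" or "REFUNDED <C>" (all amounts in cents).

Price: 60¢
Coin 1 (dime, 10¢): balance = 10¢
Coin 2 (quarter, 25¢): balance = 35¢
Coin 3 (nickel, 5¢): balance = 40¢
Coin 4 (dime, 10¢): balance = 50¢
Coin 5 (nickel, 5¢): balance = 55¢
All coins inserted, balance 55¢ < price 60¢ → REFUND 55¢

Answer: REFUNDED 55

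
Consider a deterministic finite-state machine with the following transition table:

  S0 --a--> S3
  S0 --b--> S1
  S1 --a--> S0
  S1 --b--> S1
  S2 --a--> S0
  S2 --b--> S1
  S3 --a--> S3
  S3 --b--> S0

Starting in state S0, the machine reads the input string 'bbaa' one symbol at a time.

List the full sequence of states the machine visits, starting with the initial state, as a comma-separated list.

Start: S0
  read 'b': S0 --b--> S1
  read 'b': S1 --b--> S1
  read 'a': S1 --a--> S0
  read 'a': S0 --a--> S3

Answer: S0, S1, S1, S0, S3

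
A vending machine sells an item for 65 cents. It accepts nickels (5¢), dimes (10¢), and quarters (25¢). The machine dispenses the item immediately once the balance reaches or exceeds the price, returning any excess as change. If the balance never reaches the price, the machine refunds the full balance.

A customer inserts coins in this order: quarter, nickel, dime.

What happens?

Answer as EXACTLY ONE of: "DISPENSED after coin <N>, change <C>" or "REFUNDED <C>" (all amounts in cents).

Answer: REFUNDED 40

Derivation:
Price: 65¢
Coin 1 (quarter, 25¢): balance = 25¢
Coin 2 (nickel, 5¢): balance = 30¢
Coin 3 (dime, 10¢): balance = 40¢
All coins inserted, balance 40¢ < price 65¢ → REFUND 40¢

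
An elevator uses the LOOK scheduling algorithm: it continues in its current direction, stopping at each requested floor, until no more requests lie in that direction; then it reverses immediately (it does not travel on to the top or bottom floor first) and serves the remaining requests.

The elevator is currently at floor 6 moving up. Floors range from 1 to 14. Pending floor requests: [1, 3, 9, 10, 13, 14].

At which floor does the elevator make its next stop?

Answer: 9

Derivation:
Current floor: 6, direction: up
Requests above: [9, 10, 13, 14]
Requests below: [1, 3]
Moving up and requests lie above → nearest above is min([9, 10, 13, 14]) = 9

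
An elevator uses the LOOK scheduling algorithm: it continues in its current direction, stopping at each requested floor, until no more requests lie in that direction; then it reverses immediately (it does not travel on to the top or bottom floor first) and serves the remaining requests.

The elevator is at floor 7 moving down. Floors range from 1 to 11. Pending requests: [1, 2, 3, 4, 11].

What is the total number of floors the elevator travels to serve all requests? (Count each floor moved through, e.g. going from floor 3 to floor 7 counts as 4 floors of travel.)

Start at floor 7 moving down, LOOK stop order: [4, 3, 2, 1, 11]
  7 → 4: |4-7| = 3, total = 3
  4 → 3: |3-4| = 1, total = 4
  3 → 2: |2-3| = 1, total = 5
  2 → 1: |1-2| = 1, total = 6
  1 → 11: |11-1| = 10, total = 16

Answer: 16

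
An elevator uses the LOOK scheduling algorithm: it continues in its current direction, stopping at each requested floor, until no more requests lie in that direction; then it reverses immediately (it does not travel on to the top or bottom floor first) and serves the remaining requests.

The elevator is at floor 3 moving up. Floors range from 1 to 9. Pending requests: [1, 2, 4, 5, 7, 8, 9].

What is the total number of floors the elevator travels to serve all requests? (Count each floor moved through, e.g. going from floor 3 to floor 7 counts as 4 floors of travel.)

Start at floor 3 moving up, LOOK stop order: [4, 5, 7, 8, 9, 2, 1]
  3 → 4: |4-3| = 1, total = 1
  4 → 5: |5-4| = 1, total = 2
  5 → 7: |7-5| = 2, total = 4
  7 → 8: |8-7| = 1, total = 5
  8 → 9: |9-8| = 1, total = 6
  9 → 2: |2-9| = 7, total = 13
  2 → 1: |1-2| = 1, total = 14

Answer: 14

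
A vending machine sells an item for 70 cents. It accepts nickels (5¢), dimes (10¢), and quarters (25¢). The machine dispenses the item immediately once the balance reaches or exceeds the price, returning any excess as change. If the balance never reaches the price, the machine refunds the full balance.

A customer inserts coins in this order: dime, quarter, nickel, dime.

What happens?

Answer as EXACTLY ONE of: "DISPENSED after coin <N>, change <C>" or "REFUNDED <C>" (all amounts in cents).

Answer: REFUNDED 50

Derivation:
Price: 70¢
Coin 1 (dime, 10¢): balance = 10¢
Coin 2 (quarter, 25¢): balance = 35¢
Coin 3 (nickel, 5¢): balance = 40¢
Coin 4 (dime, 10¢): balance = 50¢
All coins inserted, balance 50¢ < price 70¢ → REFUND 50¢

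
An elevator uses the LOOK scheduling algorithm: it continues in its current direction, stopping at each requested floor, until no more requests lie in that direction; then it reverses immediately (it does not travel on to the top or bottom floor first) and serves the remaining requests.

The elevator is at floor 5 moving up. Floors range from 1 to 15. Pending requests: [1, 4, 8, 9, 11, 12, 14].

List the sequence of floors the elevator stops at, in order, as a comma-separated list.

Current: 5, moving UP
Serve above first (ascending): [8, 9, 11, 12, 14]
Then reverse, serve below (descending): [4, 1]

Answer: 8, 9, 11, 12, 14, 4, 1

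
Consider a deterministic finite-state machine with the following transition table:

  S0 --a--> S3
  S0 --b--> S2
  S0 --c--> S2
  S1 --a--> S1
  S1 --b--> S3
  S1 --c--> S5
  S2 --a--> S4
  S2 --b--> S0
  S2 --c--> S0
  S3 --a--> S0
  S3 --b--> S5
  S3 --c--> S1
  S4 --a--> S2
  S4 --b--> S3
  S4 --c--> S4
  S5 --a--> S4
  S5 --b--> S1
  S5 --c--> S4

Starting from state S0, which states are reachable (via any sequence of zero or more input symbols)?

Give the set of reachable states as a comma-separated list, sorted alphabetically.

Answer: S0, S1, S2, S3, S4, S5

Derivation:
BFS from S0:
  visit S0: S0--a-->S3 (new), S0--b-->S2 (new), S0--c-->S2 (seen)
  visit S3: S3--a-->S0 (seen), S3--b-->S5 (new), S3--c-->S1 (new)
  visit S2: S2--a-->S4 (new), S2--b-->S0 (seen), S2--c-->S0 (seen)
  visit S5: S5--a-->S4 (seen), S5--b-->S1 (seen), S5--c-->S4 (seen)
  visit S1: S1--a-->S1 (seen), S1--b-->S3 (seen), S1--c-->S5 (seen)
  visit S4: S4--a-->S2 (seen), S4--b-->S3 (seen), S4--c-->S4 (seen)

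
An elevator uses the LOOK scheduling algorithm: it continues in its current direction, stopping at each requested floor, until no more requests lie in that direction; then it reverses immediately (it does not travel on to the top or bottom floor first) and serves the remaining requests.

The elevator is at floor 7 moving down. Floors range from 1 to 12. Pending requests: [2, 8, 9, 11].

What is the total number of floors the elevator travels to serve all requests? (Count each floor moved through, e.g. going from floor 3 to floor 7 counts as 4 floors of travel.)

Start at floor 7 moving down, LOOK stop order: [2, 8, 9, 11]
  7 → 2: |2-7| = 5, total = 5
  2 → 8: |8-2| = 6, total = 11
  8 → 9: |9-8| = 1, total = 12
  9 → 11: |11-9| = 2, total = 14

Answer: 14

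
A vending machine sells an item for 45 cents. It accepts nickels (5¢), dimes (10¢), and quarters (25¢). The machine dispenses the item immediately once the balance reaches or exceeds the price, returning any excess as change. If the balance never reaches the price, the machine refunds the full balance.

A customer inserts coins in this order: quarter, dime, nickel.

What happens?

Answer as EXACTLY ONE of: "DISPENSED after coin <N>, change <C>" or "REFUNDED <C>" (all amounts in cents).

Price: 45¢
Coin 1 (quarter, 25¢): balance = 25¢
Coin 2 (dime, 10¢): balance = 35¢
Coin 3 (nickel, 5¢): balance = 40¢
All coins inserted, balance 40¢ < price 45¢ → REFUND 40¢

Answer: REFUNDED 40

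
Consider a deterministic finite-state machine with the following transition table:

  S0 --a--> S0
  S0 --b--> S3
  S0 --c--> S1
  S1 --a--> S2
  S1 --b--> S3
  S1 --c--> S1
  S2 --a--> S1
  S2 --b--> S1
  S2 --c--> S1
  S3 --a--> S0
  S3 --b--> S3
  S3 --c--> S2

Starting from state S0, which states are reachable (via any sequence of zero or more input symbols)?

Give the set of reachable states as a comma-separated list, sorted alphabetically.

BFS from S0:
  visit S0: S0--a-->S0 (seen), S0--b-->S3 (new), S0--c-->S1 (new)
  visit S3: S3--a-->S0 (seen), S3--b-->S3 (seen), S3--c-->S2 (new)
  visit S1: S1--a-->S2 (seen), S1--b-->S3 (seen), S1--c-->S1 (seen)
  visit S2: S2--a-->S1 (seen), S2--b-->S1 (seen), S2--c-->S1 (seen)

Answer: S0, S1, S2, S3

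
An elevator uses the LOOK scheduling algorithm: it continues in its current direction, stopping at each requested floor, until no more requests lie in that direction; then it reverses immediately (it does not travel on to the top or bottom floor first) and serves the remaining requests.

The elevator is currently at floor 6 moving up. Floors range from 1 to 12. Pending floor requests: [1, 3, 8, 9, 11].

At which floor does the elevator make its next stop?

Current floor: 6, direction: up
Requests above: [8, 9, 11]
Requests below: [1, 3]
Moving up and requests lie above → nearest above is min([8, 9, 11]) = 8

Answer: 8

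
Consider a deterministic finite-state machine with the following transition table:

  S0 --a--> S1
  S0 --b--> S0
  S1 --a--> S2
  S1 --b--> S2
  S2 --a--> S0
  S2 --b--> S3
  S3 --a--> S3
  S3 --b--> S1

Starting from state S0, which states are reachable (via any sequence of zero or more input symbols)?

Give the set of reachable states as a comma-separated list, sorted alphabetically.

BFS from S0:
  visit S0: S0--a-->S1 (new), S0--b-->S0 (seen)
  visit S1: S1--a-->S2 (new), S1--b-->S2 (seen)
  visit S2: S2--a-->S0 (seen), S2--b-->S3 (new)
  visit S3: S3--a-->S3 (seen), S3--b-->S1 (seen)

Answer: S0, S1, S2, S3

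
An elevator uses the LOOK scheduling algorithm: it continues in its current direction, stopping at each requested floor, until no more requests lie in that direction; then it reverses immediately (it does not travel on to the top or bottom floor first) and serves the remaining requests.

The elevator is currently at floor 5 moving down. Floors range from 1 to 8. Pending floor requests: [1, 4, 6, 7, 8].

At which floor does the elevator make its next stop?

Answer: 4

Derivation:
Current floor: 5, direction: down
Requests above: [6, 7, 8]
Requests below: [1, 4]
Moving down and requests lie below → nearest below is max([1, 4]) = 4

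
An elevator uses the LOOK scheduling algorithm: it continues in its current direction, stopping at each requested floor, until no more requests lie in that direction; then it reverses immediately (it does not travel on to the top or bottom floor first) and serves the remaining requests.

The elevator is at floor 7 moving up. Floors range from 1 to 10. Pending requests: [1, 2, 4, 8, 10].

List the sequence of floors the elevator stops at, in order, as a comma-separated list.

Answer: 8, 10, 4, 2, 1

Derivation:
Current: 7, moving UP
Serve above first (ascending): [8, 10]
Then reverse, serve below (descending): [4, 2, 1]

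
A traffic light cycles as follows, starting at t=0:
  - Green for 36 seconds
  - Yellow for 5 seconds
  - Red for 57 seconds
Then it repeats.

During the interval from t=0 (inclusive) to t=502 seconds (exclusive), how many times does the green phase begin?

Answer: 6

Derivation:
Cycle = 36+5+57 = 98s
green phase starts at t = k*98 + 0 for k=0,1,2,...
Need k*98+0 < 502 → k < 5.122
k ∈ {0, ..., 5} → 6 starts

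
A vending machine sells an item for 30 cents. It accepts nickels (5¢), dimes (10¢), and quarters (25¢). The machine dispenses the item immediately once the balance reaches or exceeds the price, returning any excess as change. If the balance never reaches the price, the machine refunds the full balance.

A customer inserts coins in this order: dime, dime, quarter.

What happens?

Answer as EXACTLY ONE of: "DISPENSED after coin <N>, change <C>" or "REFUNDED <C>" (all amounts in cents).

Answer: DISPENSED after coin 3, change 15

Derivation:
Price: 30¢
Coin 1 (dime, 10¢): balance = 10¢
Coin 2 (dime, 10¢): balance = 20¢
Coin 3 (quarter, 25¢): balance = 45¢
  → balance >= price → DISPENSE, change = 45 - 30 = 15¢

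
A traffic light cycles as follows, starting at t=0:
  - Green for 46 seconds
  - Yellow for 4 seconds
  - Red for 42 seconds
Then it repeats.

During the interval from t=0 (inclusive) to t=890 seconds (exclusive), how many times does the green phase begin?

Answer: 10

Derivation:
Cycle = 46+4+42 = 92s
green phase starts at t = k*92 + 0 for k=0,1,2,...
Need k*92+0 < 890 → k < 9.674
k ∈ {0, ..., 9} → 10 starts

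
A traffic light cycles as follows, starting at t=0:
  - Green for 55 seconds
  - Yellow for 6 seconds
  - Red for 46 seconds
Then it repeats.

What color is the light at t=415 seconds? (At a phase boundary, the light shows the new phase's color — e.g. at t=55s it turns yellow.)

Cycle length = 55 + 6 + 46 = 107s
t = 415, phase_t = 415 mod 107 = 94
94 >= 61 → RED

Answer: red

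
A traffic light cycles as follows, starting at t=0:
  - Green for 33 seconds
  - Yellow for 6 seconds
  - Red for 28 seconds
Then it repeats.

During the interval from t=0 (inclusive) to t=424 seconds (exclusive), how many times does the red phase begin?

Answer: 6

Derivation:
Cycle = 33+6+28 = 67s
red phase starts at t = k*67 + 39 for k=0,1,2,...
Need k*67+39 < 424 → k < 5.746
k ∈ {0, ..., 5} → 6 starts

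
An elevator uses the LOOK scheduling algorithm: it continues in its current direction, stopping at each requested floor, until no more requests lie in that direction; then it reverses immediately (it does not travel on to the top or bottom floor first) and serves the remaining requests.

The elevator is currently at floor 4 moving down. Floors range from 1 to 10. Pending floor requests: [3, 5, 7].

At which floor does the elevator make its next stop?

Answer: 3

Derivation:
Current floor: 4, direction: down
Requests above: [5, 7]
Requests below: [3]
Moving down and requests lie below → nearest below is max([3]) = 3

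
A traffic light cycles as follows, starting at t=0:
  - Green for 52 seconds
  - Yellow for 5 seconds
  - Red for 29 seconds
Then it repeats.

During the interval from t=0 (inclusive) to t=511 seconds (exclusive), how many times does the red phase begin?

Answer: 6

Derivation:
Cycle = 52+5+29 = 86s
red phase starts at t = k*86 + 57 for k=0,1,2,...
Need k*86+57 < 511 → k < 5.279
k ∈ {0, ..., 5} → 6 starts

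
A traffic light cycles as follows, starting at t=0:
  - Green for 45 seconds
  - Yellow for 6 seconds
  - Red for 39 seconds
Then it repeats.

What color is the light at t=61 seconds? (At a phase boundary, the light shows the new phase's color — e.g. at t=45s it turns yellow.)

Answer: red

Derivation:
Cycle length = 45 + 6 + 39 = 90s
t = 61, phase_t = 61 mod 90 = 61
61 >= 51 → RED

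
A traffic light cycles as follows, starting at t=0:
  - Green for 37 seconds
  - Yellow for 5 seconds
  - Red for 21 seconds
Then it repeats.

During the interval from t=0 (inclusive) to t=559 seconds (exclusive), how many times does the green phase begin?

Answer: 9

Derivation:
Cycle = 37+5+21 = 63s
green phase starts at t = k*63 + 0 for k=0,1,2,...
Need k*63+0 < 559 → k < 8.873
k ∈ {0, ..., 8} → 9 starts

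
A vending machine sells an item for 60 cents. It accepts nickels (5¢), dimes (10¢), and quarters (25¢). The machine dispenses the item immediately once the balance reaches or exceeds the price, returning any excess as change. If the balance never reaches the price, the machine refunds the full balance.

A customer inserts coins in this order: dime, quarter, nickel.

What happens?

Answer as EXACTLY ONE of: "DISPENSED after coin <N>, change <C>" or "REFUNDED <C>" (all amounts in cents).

Price: 60¢
Coin 1 (dime, 10¢): balance = 10¢
Coin 2 (quarter, 25¢): balance = 35¢
Coin 3 (nickel, 5¢): balance = 40¢
All coins inserted, balance 40¢ < price 60¢ → REFUND 40¢

Answer: REFUNDED 40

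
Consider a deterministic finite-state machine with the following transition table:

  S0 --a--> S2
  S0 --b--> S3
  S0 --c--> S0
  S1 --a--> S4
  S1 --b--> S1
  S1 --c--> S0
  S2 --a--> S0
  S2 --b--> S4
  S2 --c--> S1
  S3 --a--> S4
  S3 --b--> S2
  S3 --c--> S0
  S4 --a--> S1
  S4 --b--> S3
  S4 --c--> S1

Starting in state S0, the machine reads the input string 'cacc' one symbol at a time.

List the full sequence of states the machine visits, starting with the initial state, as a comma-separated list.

Start: S0
  read 'c': S0 --c--> S0
  read 'a': S0 --a--> S2
  read 'c': S2 --c--> S1
  read 'c': S1 --c--> S0

Answer: S0, S0, S2, S1, S0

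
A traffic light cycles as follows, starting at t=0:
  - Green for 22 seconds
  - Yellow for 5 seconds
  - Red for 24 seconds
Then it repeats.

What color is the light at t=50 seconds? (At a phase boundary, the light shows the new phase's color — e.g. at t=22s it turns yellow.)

Answer: red

Derivation:
Cycle length = 22 + 5 + 24 = 51s
t = 50, phase_t = 50 mod 51 = 50
50 >= 27 → RED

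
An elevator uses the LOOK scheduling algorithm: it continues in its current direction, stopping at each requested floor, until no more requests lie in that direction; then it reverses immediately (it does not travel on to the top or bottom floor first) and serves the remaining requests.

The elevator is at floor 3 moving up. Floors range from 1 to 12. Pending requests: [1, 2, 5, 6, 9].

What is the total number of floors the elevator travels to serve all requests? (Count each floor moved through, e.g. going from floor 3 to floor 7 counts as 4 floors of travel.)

Answer: 14

Derivation:
Start at floor 3 moving up, LOOK stop order: [5, 6, 9, 2, 1]
  3 → 5: |5-3| = 2, total = 2
  5 → 6: |6-5| = 1, total = 3
  6 → 9: |9-6| = 3, total = 6
  9 → 2: |2-9| = 7, total = 13
  2 → 1: |1-2| = 1, total = 14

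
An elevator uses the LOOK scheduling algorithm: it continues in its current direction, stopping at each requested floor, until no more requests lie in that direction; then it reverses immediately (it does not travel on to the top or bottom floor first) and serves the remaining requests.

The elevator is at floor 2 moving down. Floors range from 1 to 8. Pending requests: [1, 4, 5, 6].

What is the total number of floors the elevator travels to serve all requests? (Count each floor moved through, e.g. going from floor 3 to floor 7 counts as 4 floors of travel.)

Answer: 6

Derivation:
Start at floor 2 moving down, LOOK stop order: [1, 4, 5, 6]
  2 → 1: |1-2| = 1, total = 1
  1 → 4: |4-1| = 3, total = 4
  4 → 5: |5-4| = 1, total = 5
  5 → 6: |6-5| = 1, total = 6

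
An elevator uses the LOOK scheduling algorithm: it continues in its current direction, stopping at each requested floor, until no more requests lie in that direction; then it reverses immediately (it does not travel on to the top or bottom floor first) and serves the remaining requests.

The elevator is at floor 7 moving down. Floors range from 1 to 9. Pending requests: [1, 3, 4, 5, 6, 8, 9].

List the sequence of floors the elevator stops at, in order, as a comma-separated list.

Current: 7, moving DOWN
Serve below first (descending): [6, 5, 4, 3, 1]
Then reverse, serve above (ascending): [8, 9]

Answer: 6, 5, 4, 3, 1, 8, 9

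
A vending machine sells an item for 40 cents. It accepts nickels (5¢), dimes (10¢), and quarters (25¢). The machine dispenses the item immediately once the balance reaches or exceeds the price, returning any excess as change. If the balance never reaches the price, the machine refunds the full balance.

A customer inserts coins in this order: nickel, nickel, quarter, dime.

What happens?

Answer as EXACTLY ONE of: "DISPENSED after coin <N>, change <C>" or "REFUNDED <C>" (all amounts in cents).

Answer: DISPENSED after coin 4, change 5

Derivation:
Price: 40¢
Coin 1 (nickel, 5¢): balance = 5¢
Coin 2 (nickel, 5¢): balance = 10¢
Coin 3 (quarter, 25¢): balance = 35¢
Coin 4 (dime, 10¢): balance = 45¢
  → balance >= price → DISPENSE, change = 45 - 40 = 5¢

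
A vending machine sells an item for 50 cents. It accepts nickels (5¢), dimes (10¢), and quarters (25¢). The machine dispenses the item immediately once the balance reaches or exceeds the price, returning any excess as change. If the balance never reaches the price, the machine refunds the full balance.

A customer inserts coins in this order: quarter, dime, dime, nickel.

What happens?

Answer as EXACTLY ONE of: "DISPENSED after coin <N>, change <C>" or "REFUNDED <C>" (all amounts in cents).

Price: 50¢
Coin 1 (quarter, 25¢): balance = 25¢
Coin 2 (dime, 10¢): balance = 35¢
Coin 3 (dime, 10¢): balance = 45¢
Coin 4 (nickel, 5¢): balance = 50¢
  → balance >= price → DISPENSE, change = 50 - 50 = 0¢

Answer: DISPENSED after coin 4, change 0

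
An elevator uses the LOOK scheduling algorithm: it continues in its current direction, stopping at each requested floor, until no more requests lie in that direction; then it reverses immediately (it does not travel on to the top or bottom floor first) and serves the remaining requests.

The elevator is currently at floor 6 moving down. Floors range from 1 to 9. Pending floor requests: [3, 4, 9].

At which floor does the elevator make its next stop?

Answer: 4

Derivation:
Current floor: 6, direction: down
Requests above: [9]
Requests below: [3, 4]
Moving down and requests lie below → nearest below is max([3, 4]) = 4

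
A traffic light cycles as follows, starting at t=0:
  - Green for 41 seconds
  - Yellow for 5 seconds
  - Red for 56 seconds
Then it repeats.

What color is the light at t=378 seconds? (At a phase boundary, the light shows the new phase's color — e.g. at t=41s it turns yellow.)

Cycle length = 41 + 5 + 56 = 102s
t = 378, phase_t = 378 mod 102 = 72
72 >= 46 → RED

Answer: red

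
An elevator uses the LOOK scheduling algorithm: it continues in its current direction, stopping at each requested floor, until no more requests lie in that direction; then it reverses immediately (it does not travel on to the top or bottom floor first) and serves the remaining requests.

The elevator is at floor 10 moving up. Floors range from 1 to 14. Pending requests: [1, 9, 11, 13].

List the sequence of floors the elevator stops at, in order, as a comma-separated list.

Answer: 11, 13, 9, 1

Derivation:
Current: 10, moving UP
Serve above first (ascending): [11, 13]
Then reverse, serve below (descending): [9, 1]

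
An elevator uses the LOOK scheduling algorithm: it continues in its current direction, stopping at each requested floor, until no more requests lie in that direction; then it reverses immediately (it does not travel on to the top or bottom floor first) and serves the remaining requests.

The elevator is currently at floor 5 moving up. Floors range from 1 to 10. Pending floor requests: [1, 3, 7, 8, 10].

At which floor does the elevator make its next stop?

Answer: 7

Derivation:
Current floor: 5, direction: up
Requests above: [7, 8, 10]
Requests below: [1, 3]
Moving up and requests lie above → nearest above is min([7, 8, 10]) = 7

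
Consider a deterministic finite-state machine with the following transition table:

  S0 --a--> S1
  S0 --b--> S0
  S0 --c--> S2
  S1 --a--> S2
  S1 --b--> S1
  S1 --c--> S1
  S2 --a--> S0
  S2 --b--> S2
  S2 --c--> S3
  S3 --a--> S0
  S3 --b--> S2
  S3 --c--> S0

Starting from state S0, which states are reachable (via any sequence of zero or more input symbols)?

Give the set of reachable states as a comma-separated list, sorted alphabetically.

Answer: S0, S1, S2, S3

Derivation:
BFS from S0:
  visit S0: S0--a-->S1 (new), S0--b-->S0 (seen), S0--c-->S2 (new)
  visit S1: S1--a-->S2 (seen), S1--b-->S1 (seen), S1--c-->S1 (seen)
  visit S2: S2--a-->S0 (seen), S2--b-->S2 (seen), S2--c-->S3 (new)
  visit S3: S3--a-->S0 (seen), S3--b-->S2 (seen), S3--c-->S0 (seen)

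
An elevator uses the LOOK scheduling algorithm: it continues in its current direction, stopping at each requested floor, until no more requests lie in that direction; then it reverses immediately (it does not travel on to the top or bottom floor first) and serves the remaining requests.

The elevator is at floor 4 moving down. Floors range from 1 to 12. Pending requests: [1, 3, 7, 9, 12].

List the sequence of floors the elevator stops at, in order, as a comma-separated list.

Current: 4, moving DOWN
Serve below first (descending): [3, 1]
Then reverse, serve above (ascending): [7, 9, 12]

Answer: 3, 1, 7, 9, 12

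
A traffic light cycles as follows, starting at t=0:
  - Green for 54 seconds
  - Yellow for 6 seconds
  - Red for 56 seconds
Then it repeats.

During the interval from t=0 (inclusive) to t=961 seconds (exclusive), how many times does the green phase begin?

Answer: 9

Derivation:
Cycle = 54+6+56 = 116s
green phase starts at t = k*116 + 0 for k=0,1,2,...
Need k*116+0 < 961 → k < 8.284
k ∈ {0, ..., 8} → 9 starts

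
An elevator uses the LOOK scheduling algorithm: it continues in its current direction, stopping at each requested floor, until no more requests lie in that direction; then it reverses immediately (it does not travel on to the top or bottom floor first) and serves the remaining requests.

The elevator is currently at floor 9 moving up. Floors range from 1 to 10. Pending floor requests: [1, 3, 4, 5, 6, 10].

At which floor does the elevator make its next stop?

Current floor: 9, direction: up
Requests above: [10]
Requests below: [1, 3, 4, 5, 6]
Moving up and requests lie above → nearest above is min([10]) = 10

Answer: 10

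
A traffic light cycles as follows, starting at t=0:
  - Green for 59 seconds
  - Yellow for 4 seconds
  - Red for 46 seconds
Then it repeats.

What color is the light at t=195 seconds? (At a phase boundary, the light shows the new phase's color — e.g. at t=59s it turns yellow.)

Answer: red

Derivation:
Cycle length = 59 + 4 + 46 = 109s
t = 195, phase_t = 195 mod 109 = 86
86 >= 63 → RED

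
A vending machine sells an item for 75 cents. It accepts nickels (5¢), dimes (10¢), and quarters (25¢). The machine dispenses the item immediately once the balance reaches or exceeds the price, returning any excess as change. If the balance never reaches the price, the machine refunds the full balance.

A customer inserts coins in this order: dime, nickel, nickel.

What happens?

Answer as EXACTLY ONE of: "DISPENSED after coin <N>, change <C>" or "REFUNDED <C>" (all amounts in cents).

Price: 75¢
Coin 1 (dime, 10¢): balance = 10¢
Coin 2 (nickel, 5¢): balance = 15¢
Coin 3 (nickel, 5¢): balance = 20¢
All coins inserted, balance 20¢ < price 75¢ → REFUND 20¢

Answer: REFUNDED 20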